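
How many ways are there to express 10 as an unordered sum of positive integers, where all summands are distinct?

Enumerating:
10
9, 1
8, 2
7, 3
7, 2, 1
6, 4
6, 3, 1
5, 4, 1
5, 3, 2
4, 3, 2, 1

10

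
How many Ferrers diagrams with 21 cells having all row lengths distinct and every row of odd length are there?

8

They are:
21
1 + 3 + 17
1 + 5 + 15
1 + 7 + 13
3 + 5 + 13
1 + 9 + 11
3 + 7 + 11
5 + 7 + 9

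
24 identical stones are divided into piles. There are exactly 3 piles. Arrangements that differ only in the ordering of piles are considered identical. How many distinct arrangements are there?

A partial list (first 12 by largest part):
22 + 1 + 1
21 + 2 + 1
20 + 3 + 1
20 + 2 + 2
19 + 4 + 1
19 + 3 + 2
18 + 5 + 1
18 + 4 + 2
18 + 3 + 3
17 + 6 + 1
17 + 5 + 2
17 + 4 + 3
…and 36 more, for 48 total.

48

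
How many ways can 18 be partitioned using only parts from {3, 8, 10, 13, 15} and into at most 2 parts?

2

Enumerating:
3 + 15
8 + 10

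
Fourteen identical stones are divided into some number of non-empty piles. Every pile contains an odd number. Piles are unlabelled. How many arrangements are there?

22

Listing the qualifying partitions of 14:
13+1
11+3
11+1+1+1
9+5
9+3+1+1
9+1+1+1+1+1
7+7
7+5+1+1
7+3+3+1
7+3+1+1+1+1
7+1+1+1+1+1+1+1
5+5+3+1
5+5+1+1+1+1
5+3+3+3
5+3+3+1+1+1
5+3+1+1+1+1+1+1
5+1+1+1+1+1+1+1+1+1
3+3+3+3+1+1
3+3+3+1+1+1+1+1
3+3+1+1+1+1+1+1+1+1
3+1+1+1+1+1+1+1+1+1+1+1
1+1+1+1+1+1+1+1+1+1+1+1+1+1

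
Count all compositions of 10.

There are 9 gaps and each independently is a cut or not, giving 2^9 = 512.

512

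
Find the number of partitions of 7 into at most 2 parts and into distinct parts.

4

Enumerating:
7
6, 1
5, 2
4, 3
That's 4 in total.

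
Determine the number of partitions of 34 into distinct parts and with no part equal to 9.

Enumerating by decreasing first part gives 397 partitions in all.

397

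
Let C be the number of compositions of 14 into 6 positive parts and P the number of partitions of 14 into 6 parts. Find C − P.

1267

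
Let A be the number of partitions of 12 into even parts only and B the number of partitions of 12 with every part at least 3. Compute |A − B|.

2

Partitions of 12 into even parts only: 11.
Partitions of 12 with every part at least 3: 9.
|11 − 9| = 2.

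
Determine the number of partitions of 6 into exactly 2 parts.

3

They are:
5+1
4+2
3+3
That's 3 in total.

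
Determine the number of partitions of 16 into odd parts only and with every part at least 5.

Enumerating:
11 + 5
9 + 7
Counting gives 2.

2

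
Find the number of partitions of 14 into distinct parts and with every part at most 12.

20

The partitions of 14 that satisfy the conditions:
12+2
11+3
11+2+1
10+4
10+3+1
9+5
9+4+1
9+3+2
8+6
8+5+1
8+4+2
8+3+2+1
7+6+1
7+5+2
7+4+3
7+4+2+1
6+5+3
6+5+2+1
6+4+3+1
5+4+3+2
That's 20 in total.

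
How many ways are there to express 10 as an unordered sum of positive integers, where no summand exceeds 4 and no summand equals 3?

12

Enumerating:
4 + 4 + 2
4 + 4 + 1 + 1
4 + 2 + 2 + 2
4 + 2 + 2 + 1 + 1
4 + 2 + 1 + 1 + 1 + 1
4 + 1 + 1 + 1 + 1 + 1 + 1
2 + 2 + 2 + 2 + 2
2 + 2 + 2 + 2 + 1 + 1
2 + 2 + 2 + 1 + 1 + 1 + 1
2 + 2 + 1 + 1 + 1 + 1 + 1 + 1
2 + 1 + 1 + 1 + 1 + 1 + 1 + 1 + 1
1 + 1 + 1 + 1 + 1 + 1 + 1 + 1 + 1 + 1
That's 12 in total.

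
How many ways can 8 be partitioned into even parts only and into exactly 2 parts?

The partitions of 8 that satisfy the conditions:
6, 2
4, 4
Counting gives 2.

2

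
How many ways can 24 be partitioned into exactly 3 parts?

48

A partial list (first 12 by largest part):
22,1,1
21,2,1
20,3,1
20,2,2
19,4,1
19,3,2
18,5,1
18,4,2
18,3,3
17,6,1
17,5,2
17,4,3
…and 36 more, for 48 total.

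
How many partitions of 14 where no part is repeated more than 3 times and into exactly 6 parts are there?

11

Listing the qualifying partitions of 14:
7, 2, 2, 1, 1, 1
6, 3, 2, 1, 1, 1
6, 2, 2, 2, 1, 1
5, 4, 2, 1, 1, 1
5, 3, 3, 1, 1, 1
5, 3, 2, 2, 1, 1
4, 4, 3, 1, 1, 1
4, 4, 2, 2, 1, 1
4, 3, 3, 2, 1, 1
4, 3, 2, 2, 2, 1
3, 3, 3, 2, 2, 1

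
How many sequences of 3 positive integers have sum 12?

By stars and bars with positive parts, the count is C(11,2) = 55.

55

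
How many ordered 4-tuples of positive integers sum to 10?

A composition of 10 into 4 positive parts is chosen by placing 3 dividers among the 9 gaps between 10 units: C(9,3) = 84.

84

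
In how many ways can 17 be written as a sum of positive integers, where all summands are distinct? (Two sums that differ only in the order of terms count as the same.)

38

A partial list (first 12 by largest part):
17
16, 1
15, 2
14, 3
14, 2, 1
13, 4
13, 3, 1
12, 5
12, 4, 1
12, 3, 2
11, 6
11, 5, 1
…and 26 more, for 38 total.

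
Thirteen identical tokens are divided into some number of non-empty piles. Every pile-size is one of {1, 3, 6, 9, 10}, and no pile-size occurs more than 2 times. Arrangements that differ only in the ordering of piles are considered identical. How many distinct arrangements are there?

4

They are:
10, 3
9, 3, 1
6, 6, 1
6, 3, 3, 1
Counting gives 4.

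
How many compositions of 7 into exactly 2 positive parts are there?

6

A composition of 7 into 2 positive parts is chosen by placing 1 dividers among the 6 gaps between 7 units: C(6,1) = 6.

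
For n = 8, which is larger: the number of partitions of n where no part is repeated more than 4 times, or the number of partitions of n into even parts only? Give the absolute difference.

Partitions of 8 where no part is repeated more than 4 times: 19.
Partitions of 8 into even parts only: 5.
|19 − 5| = 14.

14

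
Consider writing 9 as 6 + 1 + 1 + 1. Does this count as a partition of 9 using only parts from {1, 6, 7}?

Yes

The parts sum to 9, and the condition 'each summand belongs to {1, 6, 7}' holds.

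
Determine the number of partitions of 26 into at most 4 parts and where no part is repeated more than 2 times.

198

Enumerating by decreasing first part gives 198 partitions in all.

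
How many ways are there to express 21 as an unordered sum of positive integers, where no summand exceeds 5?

221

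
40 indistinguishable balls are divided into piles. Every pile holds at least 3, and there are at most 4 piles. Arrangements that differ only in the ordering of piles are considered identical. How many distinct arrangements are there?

There are 364 such partitions.

364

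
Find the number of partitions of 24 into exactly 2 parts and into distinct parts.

11

The partitions of 24 that satisfy the conditions:
23 + 1
22 + 2
21 + 3
20 + 4
19 + 5
18 + 6
17 + 7
16 + 8
15 + 9
14 + 10
13 + 11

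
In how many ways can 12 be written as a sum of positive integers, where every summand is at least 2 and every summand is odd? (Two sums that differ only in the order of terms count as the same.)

Enumerating:
9,3
7,5
3,3,3,3
Counting gives 3.

3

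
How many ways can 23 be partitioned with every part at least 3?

88

There are 88 such partitions.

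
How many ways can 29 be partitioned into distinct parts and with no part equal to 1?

137

A full systematic count gives 137.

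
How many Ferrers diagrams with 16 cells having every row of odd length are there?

32

A partial list (first 12 by largest part):
15+1
13+3
13+1+1+1
11+5
11+3+1+1
11+1+1+1+1+1
9+7
9+5+1+1
9+3+3+1
9+3+1+1+1+1
9+1+1+1+1+1+1+1
7+7+1+1
…and 20 more, for 32 total.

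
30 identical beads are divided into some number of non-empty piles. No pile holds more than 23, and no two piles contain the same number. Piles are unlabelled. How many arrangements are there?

282

There are 282 such partitions.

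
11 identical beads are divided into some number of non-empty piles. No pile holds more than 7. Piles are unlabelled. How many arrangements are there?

A partial list (first 12 by largest part):
7+4
7+3+1
7+2+2
7+2+1+1
7+1+1+1+1
6+5
6+4+1
6+3+2
6+3+1+1
6+2+2+1
6+2+1+1+1
6+1+1+1+1+1
…and 37 more, for 49 total.

49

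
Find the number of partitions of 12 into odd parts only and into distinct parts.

The partitions of 12 that satisfy the conditions:
11 + 1
9 + 3
7 + 5

3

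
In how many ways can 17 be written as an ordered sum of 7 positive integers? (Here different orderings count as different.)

8008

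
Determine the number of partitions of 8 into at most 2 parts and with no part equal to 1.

4

The partitions of 8 that satisfy the conditions:
8
6, 2
5, 3
4, 4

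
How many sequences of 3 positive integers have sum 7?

15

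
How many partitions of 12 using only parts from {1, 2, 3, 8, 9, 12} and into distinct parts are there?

Enumerating:
12
9 + 3
9 + 2 + 1
8 + 3 + 1

4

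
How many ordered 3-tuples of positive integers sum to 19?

153

Equivalently, choose which 2 of the 18 gaps become plus signs: C(18,2) = 153.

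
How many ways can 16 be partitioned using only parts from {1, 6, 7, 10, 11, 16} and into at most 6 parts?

Listing the qualifying partitions of 16:
16
11+1+1+1+1+1
10+6
7+7+1+1
7+6+1+1+1
6+6+1+1+1+1
That's 6 in total.

6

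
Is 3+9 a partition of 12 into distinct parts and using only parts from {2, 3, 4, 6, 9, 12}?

Yes

The parts sum to 12, and the condition 'all summands are distinct' holds; the condition 'each summand belongs to {2, 3, 4, 6, 9, 12}' holds.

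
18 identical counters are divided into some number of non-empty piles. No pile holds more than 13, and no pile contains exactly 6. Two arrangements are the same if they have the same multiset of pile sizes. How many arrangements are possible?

Direct enumeration gives 296 partitions.

296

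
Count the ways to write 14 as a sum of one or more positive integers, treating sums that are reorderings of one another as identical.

Counting exhaustively, 135 partitions satisfy the conditions.

135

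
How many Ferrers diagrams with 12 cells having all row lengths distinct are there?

They are:
12
11, 1
10, 2
9, 3
9, 2, 1
8, 4
8, 3, 1
7, 5
7, 4, 1
7, 3, 2
6, 5, 1
6, 4, 2
6, 3, 2, 1
5, 4, 3
5, 4, 2, 1

15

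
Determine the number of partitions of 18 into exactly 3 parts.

27

There are too many to list fully; the first 12 (by largest part) are:
1,1,16
1,2,15
1,3,14
2,2,14
1,4,13
2,3,13
1,5,12
2,4,12
3,3,12
1,6,11
2,5,11
3,4,11
…and 15 more, for 27 total.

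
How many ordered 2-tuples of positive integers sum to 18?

17

A composition of 18 into 2 positive parts is chosen by placing 1 dividers among the 17 gaps between 18 units: C(17,1) = 17.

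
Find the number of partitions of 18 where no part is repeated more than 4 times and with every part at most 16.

There are 260 such partitions.

260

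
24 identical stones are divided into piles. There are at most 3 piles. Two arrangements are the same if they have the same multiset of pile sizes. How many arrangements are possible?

61

There are too many to list fully; the first 12 (by largest part) are:
24
23 + 1
22 + 2
22 + 1 + 1
21 + 3
21 + 2 + 1
20 + 4
20 + 3 + 1
20 + 2 + 2
19 + 5
19 + 4 + 1
19 + 3 + 2
…and 49 more, for 61 total.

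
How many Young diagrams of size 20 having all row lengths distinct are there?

64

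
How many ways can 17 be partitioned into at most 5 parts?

Enumerating by decreasing first part gives 119 partitions in all.

119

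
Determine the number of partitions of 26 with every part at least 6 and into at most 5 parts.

Listing the qualifying partitions of 26:
26
20,6
19,7
18,8
17,9
16,10
15,11
14,12
14,6,6
13,13
13,7,6
12,8,6
12,7,7
11,9,6
11,8,7
10,10,6
10,9,7
10,8,8
9,9,8
8,6,6,6
7,7,6,6

21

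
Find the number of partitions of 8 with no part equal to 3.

15

The partitions of 8 that satisfy the conditions:
8
7,1
6,2
6,1,1
5,2,1
5,1,1,1
4,4
4,2,2
4,2,1,1
4,1,1,1,1
2,2,2,2
2,2,2,1,1
2,2,1,1,1,1
2,1,1,1,1,1,1
1,1,1,1,1,1,1,1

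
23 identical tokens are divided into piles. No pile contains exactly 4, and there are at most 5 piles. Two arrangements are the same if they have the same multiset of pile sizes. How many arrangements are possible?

197

Enumerating by decreasing first part gives 197 partitions in all.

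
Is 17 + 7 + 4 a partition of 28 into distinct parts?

Yes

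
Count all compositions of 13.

4096

Each of the 12 gaps between 13 units is either a break or not: 2^12 = 4096.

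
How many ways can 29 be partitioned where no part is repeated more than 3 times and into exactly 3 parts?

70

There are too many to list fully; the first 12 (by largest part) are:
27 + 1 + 1
26 + 2 + 1
25 + 3 + 1
25 + 2 + 2
24 + 4 + 1
24 + 3 + 2
23 + 5 + 1
23 + 4 + 2
23 + 3 + 3
22 + 6 + 1
22 + 5 + 2
22 + 4 + 3
…and 58 more, for 70 total.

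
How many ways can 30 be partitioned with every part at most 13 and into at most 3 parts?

Listing the qualifying partitions of 30:
13, 13, 4
13, 12, 5
13, 11, 6
13, 10, 7
13, 9, 8
12, 12, 6
12, 11, 7
12, 10, 8
12, 9, 9
11, 11, 8
11, 10, 9
10, 10, 10
That's 12 in total.

12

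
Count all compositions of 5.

16

There are 4 gaps and each independently is a cut or not, giving 2^4 = 16.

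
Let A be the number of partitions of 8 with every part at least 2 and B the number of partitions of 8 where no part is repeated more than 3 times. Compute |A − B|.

Partitions of 8 with every part at least 2: 7.
Partitions of 8 where no part is repeated more than 3 times: 16.
|7 − 16| = 9.

9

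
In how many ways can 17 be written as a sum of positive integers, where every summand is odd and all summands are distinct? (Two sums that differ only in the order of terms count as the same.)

They are:
17
13 + 3 + 1
11 + 5 + 1
9 + 7 + 1
9 + 5 + 3
Counting gives 5.

5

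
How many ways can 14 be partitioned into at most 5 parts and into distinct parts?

Enumerating:
14
13, 1
12, 2
11, 3
11, 2, 1
10, 4
10, 3, 1
9, 5
9, 4, 1
9, 3, 2
8, 6
8, 5, 1
8, 4, 2
8, 3, 2, 1
7, 6, 1
7, 5, 2
7, 4, 3
7, 4, 2, 1
6, 5, 3
6, 5, 2, 1
6, 4, 3, 1
5, 4, 3, 2

22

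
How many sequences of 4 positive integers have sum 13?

220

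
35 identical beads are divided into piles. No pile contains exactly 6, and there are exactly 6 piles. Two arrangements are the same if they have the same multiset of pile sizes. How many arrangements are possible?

724

Enumerating by decreasing first part gives 724 partitions in all.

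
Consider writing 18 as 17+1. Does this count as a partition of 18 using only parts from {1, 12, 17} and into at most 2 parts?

The parts sum to 18, and the condition 'each summand belongs to {1, 12, 17}' holds; the condition 'there are at most 2 summands' holds.

Yes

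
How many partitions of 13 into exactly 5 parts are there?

18

Listing the qualifying partitions of 13:
9 + 1 + 1 + 1 + 1
8 + 2 + 1 + 1 + 1
7 + 3 + 1 + 1 + 1
7 + 2 + 2 + 1 + 1
6 + 4 + 1 + 1 + 1
6 + 3 + 2 + 1 + 1
6 + 2 + 2 + 2 + 1
5 + 5 + 1 + 1 + 1
5 + 4 + 2 + 1 + 1
5 + 3 + 3 + 1 + 1
5 + 3 + 2 + 2 + 1
5 + 2 + 2 + 2 + 2
4 + 4 + 3 + 1 + 1
4 + 4 + 2 + 2 + 1
4 + 3 + 3 + 2 + 1
4 + 3 + 2 + 2 + 2
3 + 3 + 3 + 3 + 1
3 + 3 + 3 + 2 + 2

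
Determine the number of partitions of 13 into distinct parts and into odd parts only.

3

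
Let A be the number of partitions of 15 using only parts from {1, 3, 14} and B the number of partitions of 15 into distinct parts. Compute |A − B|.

Partitions of 15 using only parts from {1, 3, 14}: 7.
Partitions of 15 into distinct parts: 27.
|7 − 27| = 20.

20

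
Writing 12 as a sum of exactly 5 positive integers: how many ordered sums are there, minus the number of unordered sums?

Ordered (compositions into 5 parts): C(11,4) = 330.
Partitions of 12 into exactly 5 parts: 13.
Difference: 330 − 13 = 317.

317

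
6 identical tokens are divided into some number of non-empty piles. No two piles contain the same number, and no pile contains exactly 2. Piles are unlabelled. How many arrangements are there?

The partitions of 6 that satisfy the conditions:
6
5+1

2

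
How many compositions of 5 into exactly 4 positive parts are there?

4

By stars and bars with positive parts, the count is C(4,3) = 4.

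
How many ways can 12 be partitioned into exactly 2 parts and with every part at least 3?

Listing the qualifying partitions of 12:
3+9
4+8
5+7
6+6
That's 4 in total.

4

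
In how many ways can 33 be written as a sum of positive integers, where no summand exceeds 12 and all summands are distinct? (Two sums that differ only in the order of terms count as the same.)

113

Systematic enumeration (by largest part, then next-largest, …) yields 113.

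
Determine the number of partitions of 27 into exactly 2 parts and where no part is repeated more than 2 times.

13

Enumerating:
26 + 1
25 + 2
24 + 3
23 + 4
22 + 5
21 + 6
20 + 7
19 + 8
18 + 9
17 + 10
16 + 11
15 + 12
14 + 13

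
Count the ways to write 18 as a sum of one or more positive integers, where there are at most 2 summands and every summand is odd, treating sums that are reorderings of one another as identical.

5

Enumerating:
17, 1
15, 3
13, 5
11, 7
9, 9
Counting gives 5.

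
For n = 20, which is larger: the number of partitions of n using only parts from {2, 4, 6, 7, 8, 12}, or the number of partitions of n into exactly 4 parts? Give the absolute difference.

33

Partitions of 20 using only parts from {2, 4, 6, 7, 8, 12}: 31.
Partitions of 20 into exactly 4 parts: 64.
|31 − 64| = 33.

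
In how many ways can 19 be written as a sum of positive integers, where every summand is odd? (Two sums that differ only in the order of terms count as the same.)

There are too many to list fully; the first 12 (by largest part) are:
19
17,1,1
15,3,1
15,1,1,1,1
13,5,1
13,3,3
13,3,1,1,1
13,1,1,1,1,1,1
11,7,1
11,5,3
11,5,1,1,1
11,3,3,1,1
…and 42 more, for 54 total.

54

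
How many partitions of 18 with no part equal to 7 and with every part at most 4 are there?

Systematic enumeration (by largest part, then next-largest, …) yields 84.

84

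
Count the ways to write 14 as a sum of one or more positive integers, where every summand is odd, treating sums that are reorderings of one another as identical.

Enumerating:
1,13
3,11
1,1,1,11
5,9
1,1,3,9
1,1,1,1,1,9
7,7
1,1,5,7
1,3,3,7
1,1,1,1,3,7
1,1,1,1,1,1,1,7
1,3,5,5
1,1,1,1,5,5
3,3,3,5
1,1,1,3,3,5
1,1,1,1,1,1,3,5
1,1,1,1,1,1,1,1,1,5
1,1,3,3,3,3
1,1,1,1,1,3,3,3
1,1,1,1,1,1,1,1,3,3
1,1,1,1,1,1,1,1,1,1,1,3
1,1,1,1,1,1,1,1,1,1,1,1,1,1
Counting gives 22.

22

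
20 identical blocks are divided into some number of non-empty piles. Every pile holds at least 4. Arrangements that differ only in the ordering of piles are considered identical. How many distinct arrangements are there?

They are:
20
16+4
15+5
14+6
13+7
12+8
12+4+4
11+9
11+5+4
10+10
10+6+4
10+5+5
9+7+4
9+6+5
8+8+4
8+7+5
8+6+6
8+4+4+4
7+7+6
7+5+4+4
6+6+4+4
6+5+5+4
5+5+5+5
4+4+4+4+4

24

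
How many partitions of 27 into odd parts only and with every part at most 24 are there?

A full systematic count gives 190.

190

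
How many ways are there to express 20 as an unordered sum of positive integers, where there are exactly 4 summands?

64

There are too many to list fully; the first 12 (by largest part) are:
17 + 1 + 1 + 1
16 + 2 + 1 + 1
15 + 3 + 1 + 1
15 + 2 + 2 + 1
14 + 4 + 1 + 1
14 + 3 + 2 + 1
14 + 2 + 2 + 2
13 + 5 + 1 + 1
13 + 4 + 2 + 1
13 + 3 + 3 + 1
13 + 3 + 2 + 2
12 + 6 + 1 + 1
…and 52 more, for 64 total.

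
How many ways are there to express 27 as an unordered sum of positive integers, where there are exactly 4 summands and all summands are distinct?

72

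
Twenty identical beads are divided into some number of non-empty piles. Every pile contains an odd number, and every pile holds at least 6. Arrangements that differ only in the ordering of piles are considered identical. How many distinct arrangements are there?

Enumerating:
13 + 7
11 + 9
That's 2 in total.

2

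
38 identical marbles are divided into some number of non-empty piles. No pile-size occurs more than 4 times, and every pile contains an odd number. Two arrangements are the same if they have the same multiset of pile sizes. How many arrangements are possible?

344

Counting exhaustively, 344 partitions satisfy the conditions.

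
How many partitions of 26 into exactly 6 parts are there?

282

A full systematic count gives 282.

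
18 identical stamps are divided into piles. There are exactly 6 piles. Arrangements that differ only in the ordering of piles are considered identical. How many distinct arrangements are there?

58

There are too many to list fully; the first 12 (by largest part) are:
1+1+1+1+1+13
1+1+1+1+2+12
1+1+1+1+3+11
1+1+1+2+2+11
1+1+1+1+4+10
1+1+1+2+3+10
1+1+2+2+2+10
1+1+1+1+5+9
1+1+1+2+4+9
1+1+1+3+3+9
1+1+2+2+3+9
1+2+2+2+2+9
…and 46 more, for 58 total.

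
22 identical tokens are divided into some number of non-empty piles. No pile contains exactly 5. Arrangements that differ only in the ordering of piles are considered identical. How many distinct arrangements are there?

705

Systematic enumeration (by largest part, then next-largest, …) yields 705.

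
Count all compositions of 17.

65536

Each of the 16 gaps between 17 units is either a break or not: 2^16 = 65536.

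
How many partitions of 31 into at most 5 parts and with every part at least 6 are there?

A partial list (first 12 by largest part):
31
25, 6
24, 7
23, 8
22, 9
21, 10
20, 11
19, 12
19, 6, 6
18, 13
18, 7, 6
17, 14
…and 32 more, for 44 total.

44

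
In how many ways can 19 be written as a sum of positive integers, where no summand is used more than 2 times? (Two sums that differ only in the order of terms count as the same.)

163

Counting exhaustively, 163 partitions satisfy the conditions.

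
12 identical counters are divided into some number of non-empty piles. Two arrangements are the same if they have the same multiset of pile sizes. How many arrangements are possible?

A full systematic count gives 77.

77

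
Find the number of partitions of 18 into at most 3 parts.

37

There are too many to list fully; the first 12 (by largest part) are:
18
17 + 1
16 + 2
16 + 1 + 1
15 + 3
15 + 2 + 1
14 + 4
14 + 3 + 1
14 + 2 + 2
13 + 5
13 + 4 + 1
13 + 3 + 2
…and 25 more, for 37 total.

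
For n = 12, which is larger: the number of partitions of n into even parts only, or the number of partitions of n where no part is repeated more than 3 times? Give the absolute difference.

Partitions of 12 into even parts only: 11.
Partitions of 12 where no part is repeated more than 3 times: 50.
|11 − 50| = 39.

39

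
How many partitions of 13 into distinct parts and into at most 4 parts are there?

Listing the qualifying partitions of 13:
13
12,1
11,2
10,3
10,2,1
9,4
9,3,1
8,5
8,4,1
8,3,2
7,6
7,5,1
7,4,2
7,3,2,1
6,5,2
6,4,3
6,4,2,1
5,4,3,1
Counting gives 18.

18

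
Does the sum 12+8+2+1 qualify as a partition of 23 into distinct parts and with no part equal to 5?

The parts sum to 23, and the condition 'all summands are distinct' holds; the condition 'no summand equals 5' holds.

Yes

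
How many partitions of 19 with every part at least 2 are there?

105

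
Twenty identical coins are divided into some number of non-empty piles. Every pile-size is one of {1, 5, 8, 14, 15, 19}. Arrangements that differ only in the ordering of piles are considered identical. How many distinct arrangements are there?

14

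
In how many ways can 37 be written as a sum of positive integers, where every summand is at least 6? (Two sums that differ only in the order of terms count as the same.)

107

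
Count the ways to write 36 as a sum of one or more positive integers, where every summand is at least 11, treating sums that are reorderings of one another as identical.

Enumerating:
36
25, 11
24, 12
23, 13
22, 14
21, 15
20, 16
19, 17
18, 18
14, 11, 11
13, 12, 11
12, 12, 12
Counting gives 12.

12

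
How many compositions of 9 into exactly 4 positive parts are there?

56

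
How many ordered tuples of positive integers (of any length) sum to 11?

1024

The number of compositions of n is 2^(n−1); here 2^10 = 1024.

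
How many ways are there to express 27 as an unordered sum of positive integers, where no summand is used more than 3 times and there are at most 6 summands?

769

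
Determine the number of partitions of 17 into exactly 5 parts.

There are too many to list fully; the first 12 (by largest part) are:
13+1+1+1+1
12+2+1+1+1
11+3+1+1+1
11+2+2+1+1
10+4+1+1+1
10+3+2+1+1
10+2+2+2+1
9+5+1+1+1
9+4+2+1+1
9+3+3+1+1
9+3+2+2+1
9+2+2+2+2
…and 35 more, for 47 total.

47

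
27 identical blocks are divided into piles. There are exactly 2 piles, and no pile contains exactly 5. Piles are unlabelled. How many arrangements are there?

Enumerating:
26 + 1
25 + 2
24 + 3
23 + 4
21 + 6
20 + 7
19 + 8
18 + 9
17 + 10
16 + 11
15 + 12
14 + 13

12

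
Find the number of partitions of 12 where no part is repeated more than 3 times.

A partial list (first 12 by largest part):
12
11,1
10,2
10,1,1
9,3
9,2,1
9,1,1,1
8,4
8,3,1
8,2,2
8,2,1,1
7,5
…and 38 more, for 50 total.

50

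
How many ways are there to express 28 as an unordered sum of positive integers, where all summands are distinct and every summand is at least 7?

They are:
28
7 + 21
8 + 20
9 + 19
10 + 18
11 + 17
12 + 16
13 + 15
7 + 8 + 13
7 + 9 + 12
7 + 10 + 11
8 + 9 + 11
That's 12 in total.

12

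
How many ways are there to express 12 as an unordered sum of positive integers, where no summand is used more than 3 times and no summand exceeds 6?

There are too many to list fully; the first 12 (by largest part) are:
6+6
1+5+6
2+4+6
1+1+4+6
3+3+6
1+2+3+6
1+1+1+3+6
2+2+2+6
1+1+2+2+6
2+5+5
1+1+5+5
3+4+5
…and 21 more, for 33 total.

33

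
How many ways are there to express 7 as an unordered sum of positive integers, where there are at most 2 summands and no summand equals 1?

3

The partitions of 7 that satisfy the conditions:
7
5, 2
4, 3
Counting gives 3.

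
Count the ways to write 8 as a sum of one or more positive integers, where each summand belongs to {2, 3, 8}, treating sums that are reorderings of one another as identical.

3

Enumerating:
8
3,3,2
2,2,2,2
That's 3 in total.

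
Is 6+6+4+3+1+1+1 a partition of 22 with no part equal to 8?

The parts sum to 22, and the condition 'no summand equals 8' holds.

Yes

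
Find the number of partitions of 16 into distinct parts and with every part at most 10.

Enumerating:
6 + 10
1 + 5 + 10
2 + 4 + 10
1 + 2 + 3 + 10
7 + 9
1 + 6 + 9
2 + 5 + 9
3 + 4 + 9
1 + 2 + 4 + 9
1 + 7 + 8
2 + 6 + 8
3 + 5 + 8
1 + 2 + 5 + 8
1 + 3 + 4 + 8
3 + 6 + 7
1 + 2 + 6 + 7
4 + 5 + 7
1 + 3 + 5 + 7
2 + 3 + 4 + 7
1 + 4 + 5 + 6
2 + 3 + 5 + 6
1 + 2 + 3 + 4 + 6

22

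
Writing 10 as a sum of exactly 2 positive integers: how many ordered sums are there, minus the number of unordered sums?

Ordered (compositions into 2 parts): C(9,1) = 9.
Unordered (partitions into 2 parts): 5.
Difference: 9 − 5 = 4.

4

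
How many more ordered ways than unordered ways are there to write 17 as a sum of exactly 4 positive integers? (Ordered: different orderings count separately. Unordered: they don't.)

Ordered (compositions into 4 parts): C(16,3) = 560.
Partitions of 17 into exactly 4 parts: 39.
Difference: 560 − 39 = 521.

521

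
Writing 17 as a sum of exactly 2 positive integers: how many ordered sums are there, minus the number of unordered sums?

Ordered (compositions into 2 parts): C(16,1) = 16.
Unordered (partitions into 2 parts): 8.
Difference: 16 − 8 = 8.

8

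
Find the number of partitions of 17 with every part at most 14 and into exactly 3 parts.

23

They are:
14 + 2 + 1
13 + 3 + 1
13 + 2 + 2
12 + 4 + 1
12 + 3 + 2
11 + 5 + 1
11 + 4 + 2
11 + 3 + 3
10 + 6 + 1
10 + 5 + 2
10 + 4 + 3
9 + 7 + 1
9 + 6 + 2
9 + 5 + 3
9 + 4 + 4
8 + 8 + 1
8 + 7 + 2
8 + 6 + 3
8 + 5 + 4
7 + 7 + 3
7 + 6 + 4
7 + 5 + 5
6 + 6 + 5
Counting gives 23.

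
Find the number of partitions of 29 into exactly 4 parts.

185

Direct enumeration gives 185 partitions.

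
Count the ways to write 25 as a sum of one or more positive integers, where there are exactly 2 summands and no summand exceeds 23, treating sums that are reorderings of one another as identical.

11

They are:
23 + 2
22 + 3
21 + 4
20 + 5
19 + 6
18 + 7
17 + 8
16 + 9
15 + 10
14 + 11
13 + 12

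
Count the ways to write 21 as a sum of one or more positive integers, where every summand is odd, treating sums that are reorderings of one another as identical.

Direct enumeration gives 76 partitions.

76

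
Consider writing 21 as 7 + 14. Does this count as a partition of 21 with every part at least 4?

Yes

The parts sum to 21, and the condition 'every summand is at least 4' holds.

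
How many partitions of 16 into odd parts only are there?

32

There are too many to list fully; the first 12 (by largest part) are:
15+1
13+3
13+1+1+1
11+5
11+3+1+1
11+1+1+1+1+1
9+7
9+5+1+1
9+3+3+1
9+3+1+1+1+1
9+1+1+1+1+1+1+1
7+7+1+1
…and 20 more, for 32 total.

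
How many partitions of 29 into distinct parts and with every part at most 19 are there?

Systematic enumeration (by largest part, then next-largest, …) yields 223.

223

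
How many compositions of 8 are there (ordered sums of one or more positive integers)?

The number of compositions of n is 2^(n−1); here 2^7 = 128.

128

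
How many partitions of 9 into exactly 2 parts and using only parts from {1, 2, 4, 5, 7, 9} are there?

2

The partitions of 9 that satisfy the conditions:
7,2
5,4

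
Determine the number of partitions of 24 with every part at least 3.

Systematic enumeration (by largest part, then next-largest, …) yields 110.

110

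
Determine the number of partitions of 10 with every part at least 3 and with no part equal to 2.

5

They are:
10
7+3
6+4
5+5
4+3+3
Counting gives 5.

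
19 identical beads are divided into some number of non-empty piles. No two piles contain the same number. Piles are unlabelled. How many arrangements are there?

54

There are too many to list fully; the first 12 (by largest part) are:
19
18, 1
17, 2
16, 3
16, 2, 1
15, 4
15, 3, 1
14, 5
14, 4, 1
14, 3, 2
13, 6
13, 5, 1
…and 42 more, for 54 total.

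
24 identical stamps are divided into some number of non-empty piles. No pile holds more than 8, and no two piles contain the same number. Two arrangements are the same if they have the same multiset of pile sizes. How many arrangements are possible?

10

They are:
8+7+6+3
8+7+6+2+1
8+7+5+4
8+7+5+3+1
8+7+4+3+2
8+6+5+4+1
8+6+5+3+2
8+6+4+3+2+1
7+6+5+4+2
7+6+5+3+2+1
That's 10 in total.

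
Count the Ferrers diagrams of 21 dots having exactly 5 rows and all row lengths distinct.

10

Listing the qualifying partitions of 21:
11, 4, 3, 2, 1
10, 5, 3, 2, 1
9, 6, 3, 2, 1
9, 5, 4, 2, 1
8, 7, 3, 2, 1
8, 6, 4, 2, 1
8, 5, 4, 3, 1
7, 6, 5, 2, 1
7, 6, 4, 3, 1
7, 5, 4, 3, 2
That's 10 in total.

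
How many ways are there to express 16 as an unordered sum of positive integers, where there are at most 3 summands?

There are too many to list fully; the first 12 (by largest part) are:
16
15 + 1
14 + 2
14 + 1 + 1
13 + 3
13 + 2 + 1
12 + 4
12 + 3 + 1
12 + 2 + 2
11 + 5
11 + 4 + 1
11 + 3 + 2
…and 18 more, for 30 total.

30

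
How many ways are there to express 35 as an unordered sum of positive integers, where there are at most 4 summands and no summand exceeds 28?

A full systematic count gives 418.

418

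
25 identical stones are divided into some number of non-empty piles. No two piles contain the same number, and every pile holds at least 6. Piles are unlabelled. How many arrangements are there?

Listing the qualifying partitions of 25:
25
6 + 19
7 + 18
8 + 17
9 + 16
10 + 15
11 + 14
12 + 13
6 + 7 + 12
6 + 8 + 11
6 + 9 + 10
7 + 8 + 10

12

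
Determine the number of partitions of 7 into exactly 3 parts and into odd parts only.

Listing the qualifying partitions of 7:
1+1+5
1+3+3
Counting gives 2.

2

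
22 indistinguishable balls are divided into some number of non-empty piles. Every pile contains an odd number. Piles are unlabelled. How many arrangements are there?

Counting exhaustively, 89 partitions satisfy the conditions.

89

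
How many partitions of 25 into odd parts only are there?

Enumerating by decreasing first part gives 142 partitions in all.

142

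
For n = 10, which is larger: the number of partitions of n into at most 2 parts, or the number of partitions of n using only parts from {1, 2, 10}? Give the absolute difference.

Partitions of 10 into at most 2 parts: 6.
Partitions of 10 using only parts from {1, 2, 10}: 7.
|6 − 7| = 1.

1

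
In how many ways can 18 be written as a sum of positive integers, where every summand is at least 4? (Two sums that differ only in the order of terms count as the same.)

16

Enumerating:
18
14,4
13,5
12,6
11,7
10,8
10,4,4
9,9
9,5,4
8,6,4
8,5,5
7,7,4
7,6,5
6,6,6
6,4,4,4
5,5,4,4
Counting gives 16.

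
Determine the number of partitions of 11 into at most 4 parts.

27

There are too many to list fully; the first 12 (by largest part) are:
11
1+10
2+9
1+1+9
3+8
1+2+8
1+1+1+8
4+7
1+3+7
2+2+7
1+1+2+7
5+6
…and 15 more, for 27 total.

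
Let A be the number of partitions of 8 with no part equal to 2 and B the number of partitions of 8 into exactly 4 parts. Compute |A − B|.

6

Partitions of 8 with no part equal to 2: 11.
Partitions of 8 into exactly 4 parts: 5.
|11 − 5| = 6.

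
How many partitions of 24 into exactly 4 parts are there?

108

There are 108 such partitions.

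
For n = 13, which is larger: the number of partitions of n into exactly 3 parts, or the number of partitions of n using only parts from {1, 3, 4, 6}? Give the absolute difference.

4

Partitions of 13 into exactly 3 parts: 14.
Partitions of 13 using only parts from {1, 3, 4, 6}: 18.
|14 − 18| = 4.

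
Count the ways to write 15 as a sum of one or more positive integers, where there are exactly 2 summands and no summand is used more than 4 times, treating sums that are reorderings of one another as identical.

Listing the qualifying partitions of 15:
14 + 1
13 + 2
12 + 3
11 + 4
10 + 5
9 + 6
8 + 7
Counting gives 7.

7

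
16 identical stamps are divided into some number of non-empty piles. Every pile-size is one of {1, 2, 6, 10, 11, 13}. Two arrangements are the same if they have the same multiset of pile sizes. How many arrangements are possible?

There are too many to list fully; the first 12 (by largest part) are:
1 + 2 + 13
1 + 1 + 1 + 13
1 + 2 + 2 + 11
1 + 1 + 1 + 2 + 11
1 + 1 + 1 + 1 + 1 + 11
6 + 10
2 + 2 + 2 + 10
1 + 1 + 2 + 2 + 10
1 + 1 + 1 + 1 + 2 + 10
1 + 1 + 1 + 1 + 1 + 1 + 10
2 + 2 + 6 + 6
1 + 1 + 2 + 6 + 6
…and 16 more, for 28 total.

28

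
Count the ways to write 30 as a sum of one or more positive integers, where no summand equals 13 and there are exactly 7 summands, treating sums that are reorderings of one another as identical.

574

Direct enumeration gives 574 partitions.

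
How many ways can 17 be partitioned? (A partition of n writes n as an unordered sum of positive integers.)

297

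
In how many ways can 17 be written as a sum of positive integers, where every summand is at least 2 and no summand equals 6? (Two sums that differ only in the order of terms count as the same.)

52

A partial list (first 12 by largest part):
17
15,2
14,3
13,4
13,2,2
12,5
12,3,2
11,4,2
11,3,3
11,2,2,2
10,7
10,5,2
…and 40 more, for 52 total.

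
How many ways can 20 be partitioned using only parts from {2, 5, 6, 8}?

12

Enumerating:
8+8+2+2
8+6+6
8+6+2+2+2
8+5+5+2
8+2+2+2+2+2+2
6+6+6+2
6+6+2+2+2+2
6+5+5+2+2
6+2+2+2+2+2+2+2
5+5+5+5
5+5+2+2+2+2+2
2+2+2+2+2+2+2+2+2+2
That's 12 in total.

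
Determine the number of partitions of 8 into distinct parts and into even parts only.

2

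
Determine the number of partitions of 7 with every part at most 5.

13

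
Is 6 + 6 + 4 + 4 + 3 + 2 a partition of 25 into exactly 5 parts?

No

The parts sum to 25, and the condition 'there are exactly 5 summands' is violated.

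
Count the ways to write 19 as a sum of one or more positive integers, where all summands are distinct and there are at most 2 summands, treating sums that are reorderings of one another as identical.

Listing the qualifying partitions of 19:
19
1,18
2,17
3,16
4,15
5,14
6,13
7,12
8,11
9,10
Counting gives 10.

10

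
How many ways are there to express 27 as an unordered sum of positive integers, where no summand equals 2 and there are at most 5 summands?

A full systematic count gives 295.

295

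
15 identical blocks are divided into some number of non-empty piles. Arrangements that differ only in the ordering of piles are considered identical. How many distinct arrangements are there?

176

A full systematic count gives 176.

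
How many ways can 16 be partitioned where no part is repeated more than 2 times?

Enumerating by decreasing first part gives 89 partitions in all.

89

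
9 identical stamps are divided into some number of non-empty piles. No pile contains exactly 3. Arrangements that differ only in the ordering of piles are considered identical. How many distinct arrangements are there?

Enumerating:
9
1+8
2+7
1+1+7
1+2+6
1+1+1+6
4+5
2+2+5
1+1+2+5
1+1+1+1+5
1+4+4
1+2+2+4
1+1+1+2+4
1+1+1+1+1+4
1+2+2+2+2
1+1+1+2+2+2
1+1+1+1+1+2+2
1+1+1+1+1+1+1+2
1+1+1+1+1+1+1+1+1
Counting gives 19.

19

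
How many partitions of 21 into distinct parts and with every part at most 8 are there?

Enumerating:
8 + 7 + 6
8 + 7 + 5 + 1
8 + 7 + 4 + 2
8 + 7 + 3 + 2 + 1
8 + 6 + 5 + 2
8 + 6 + 4 + 3
8 + 6 + 4 + 2 + 1
8 + 5 + 4 + 3 + 1
7 + 6 + 5 + 3
7 + 6 + 5 + 2 + 1
7 + 6 + 4 + 3 + 1
7 + 5 + 4 + 3 + 2
6 + 5 + 4 + 3 + 2 + 1
That's 13 in total.

13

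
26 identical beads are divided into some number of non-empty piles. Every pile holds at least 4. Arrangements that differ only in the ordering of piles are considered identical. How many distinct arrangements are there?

There are too many to list fully; the first 12 (by largest part) are:
26
22, 4
21, 5
20, 6
19, 7
18, 8
18, 4, 4
17, 9
17, 5, 4
16, 10
16, 6, 4
16, 5, 5
…and 58 more, for 70 total.

70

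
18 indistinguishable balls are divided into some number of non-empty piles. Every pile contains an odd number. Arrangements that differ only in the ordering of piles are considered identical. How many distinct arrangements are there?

46

There are too many to list fully; the first 12 (by largest part) are:
17 + 1
15 + 3
15 + 1 + 1 + 1
13 + 5
13 + 3 + 1 + 1
13 + 1 + 1 + 1 + 1 + 1
11 + 7
11 + 5 + 1 + 1
11 + 3 + 3 + 1
11 + 3 + 1 + 1 + 1 + 1
11 + 1 + 1 + 1 + 1 + 1 + 1 + 1
9 + 9
…and 34 more, for 46 total.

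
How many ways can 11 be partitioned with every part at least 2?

14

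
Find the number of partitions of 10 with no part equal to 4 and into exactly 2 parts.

4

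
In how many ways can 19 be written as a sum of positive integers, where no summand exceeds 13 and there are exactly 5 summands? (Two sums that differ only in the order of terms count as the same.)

68

A partial list (first 12 by largest part):
13,3,1,1,1
13,2,2,1,1
12,4,1,1,1
12,3,2,1,1
12,2,2,2,1
11,5,1,1,1
11,4,2,1,1
11,3,3,1,1
11,3,2,2,1
11,2,2,2,2
10,6,1,1,1
10,5,2,1,1
…and 56 more, for 68 total.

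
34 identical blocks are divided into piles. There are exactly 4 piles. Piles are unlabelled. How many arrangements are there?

297

A full systematic count gives 297.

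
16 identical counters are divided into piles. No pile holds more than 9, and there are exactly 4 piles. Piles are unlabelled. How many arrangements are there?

A partial list (first 12 by largest part):
9 + 5 + 1 + 1
9 + 4 + 2 + 1
9 + 3 + 3 + 1
9 + 3 + 2 + 2
8 + 6 + 1 + 1
8 + 5 + 2 + 1
8 + 4 + 3 + 1
8 + 4 + 2 + 2
8 + 3 + 3 + 2
7 + 7 + 1 + 1
7 + 6 + 2 + 1
7 + 5 + 3 + 1
…and 15 more, for 27 total.

27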